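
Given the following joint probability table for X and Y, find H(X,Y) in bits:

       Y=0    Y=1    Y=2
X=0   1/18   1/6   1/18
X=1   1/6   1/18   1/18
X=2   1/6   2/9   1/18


H(X,Y) = -Σ p(x,y) log₂ p(x,y)
  p(0,0)=1/18: -0.0556 × log₂(0.0556) = 0.2317
  p(0,1)=1/6: -0.1667 × log₂(0.1667) = 0.4308
  p(0,2)=1/18: -0.0556 × log₂(0.0556) = 0.2317
  p(1,0)=1/6: -0.1667 × log₂(0.1667) = 0.4308
  p(1,1)=1/18: -0.0556 × log₂(0.0556) = 0.2317
  p(1,2)=1/18: -0.0556 × log₂(0.0556) = 0.2317
  p(2,0)=1/6: -0.1667 × log₂(0.1667) = 0.4308
  p(2,1)=2/9: -0.2222 × log₂(0.2222) = 0.4822
  p(2,2)=1/18: -0.0556 × log₂(0.0556) = 0.2317
H(X,Y) = 2.9330 bits


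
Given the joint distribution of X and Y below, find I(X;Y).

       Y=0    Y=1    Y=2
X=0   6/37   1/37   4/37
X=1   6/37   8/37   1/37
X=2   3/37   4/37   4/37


H(X) = 1.5686, H(Y) = 1.5544, H(X,Y) = 2.9453
I(X;Y) = H(X) + H(Y) - H(X,Y) = 0.1777 bits


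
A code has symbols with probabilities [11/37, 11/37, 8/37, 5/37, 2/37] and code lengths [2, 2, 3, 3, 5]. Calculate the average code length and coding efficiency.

Average length L = Σ p_i × l_i = 2.5135 bits
Entropy H = 2.1360 bits
Efficiency η = H/L × 100% = 84.98%


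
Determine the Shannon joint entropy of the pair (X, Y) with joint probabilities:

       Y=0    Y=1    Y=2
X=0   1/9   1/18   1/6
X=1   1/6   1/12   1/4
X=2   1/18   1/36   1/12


H(X,Y) = -Σ p(x,y) log₂ p(x,y)
  p(0,0)=1/9: -0.1111 × log₂(0.1111) = 0.3522
  p(0,1)=1/18: -0.0556 × log₂(0.0556) = 0.2317
  p(0,2)=1/6: -0.1667 × log₂(0.1667) = 0.4308
  p(1,0)=1/6: -0.1667 × log₂(0.1667) = 0.4308
  p(1,1)=1/12: -0.0833 × log₂(0.0833) = 0.2987
  p(1,2)=1/4: -0.2500 × log₂(0.2500) = 0.5000
  p(2,0)=1/18: -0.0556 × log₂(0.0556) = 0.2317
  p(2,1)=1/36: -0.0278 × log₂(0.0278) = 0.1436
  p(2,2)=1/12: -0.0833 × log₂(0.0833) = 0.2987
H(X,Y) = 2.9183 bits


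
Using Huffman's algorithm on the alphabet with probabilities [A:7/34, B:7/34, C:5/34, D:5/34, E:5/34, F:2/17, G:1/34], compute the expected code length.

Huffman tree construction:
Combine smallest probabilities repeatedly
Resulting codes:
  A: 00 (length 2)
  B: 01 (length 2)
  C: 100 (length 3)
  D: 101 (length 3)
  E: 110 (length 3)
  F: 1111 (length 4)
  G: 1110 (length 4)
Average length = Σ p(s) × length(s) = 2.7353 bits


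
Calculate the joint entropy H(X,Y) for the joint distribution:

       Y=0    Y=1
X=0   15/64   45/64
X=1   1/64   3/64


H(X,Y) = -Σ p(x,y) log₂ p(x,y)
  p(0,0)=15/64: -0.2344 × log₂(0.2344) = 0.4906
  p(0,1)=45/64: -0.7031 × log₂(0.7031) = 0.3573
  p(1,0)=1/64: -0.0156 × log₂(0.0156) = 0.0938
  p(1,1)=3/64: -0.0469 × log₂(0.0469) = 0.2070
H(X,Y) = 1.1486 bits


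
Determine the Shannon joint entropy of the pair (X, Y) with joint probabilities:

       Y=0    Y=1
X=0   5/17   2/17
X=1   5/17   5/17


H(X,Y) = -Σ p(x,y) log₂ p(x,y)
  p(0,0)=5/17: -0.2941 × log₂(0.2941) = 0.5193
  p(0,1)=2/17: -0.1176 × log₂(0.1176) = 0.3632
  p(1,0)=5/17: -0.2941 × log₂(0.2941) = 0.5193
  p(1,1)=5/17: -0.2941 × log₂(0.2941) = 0.5193
H(X,Y) = 1.9211 bits


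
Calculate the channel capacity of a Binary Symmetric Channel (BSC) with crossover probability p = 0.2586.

For BSC with error probability p:
C = 1 - H(p) where H(p) is binary entropy
H(0.2586) = -0.2586 × log₂(0.2586) - 0.7414 × log₂(0.7414)
H(p) = 0.8246
C = 1 - 0.8246 = 0.1754 bits/use


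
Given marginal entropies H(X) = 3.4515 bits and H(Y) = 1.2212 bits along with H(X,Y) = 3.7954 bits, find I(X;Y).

I(X;Y) = H(X) + H(Y) - H(X,Y)
I(X;Y) = 3.4515 + 1.2212 - 3.7954 = 0.8773 bits


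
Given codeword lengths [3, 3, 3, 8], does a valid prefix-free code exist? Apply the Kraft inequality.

Kraft inequality: Σ 2^(-l_i) ≤ 1 for prefix-free code
Calculating: 2^(-3) + 2^(-3) + 2^(-3) + 2^(-8)
= 0.125 + 0.125 + 0.125 + 0.00390625
= 0.3789
Since 0.3789 ≤ 1, prefix-free code exists


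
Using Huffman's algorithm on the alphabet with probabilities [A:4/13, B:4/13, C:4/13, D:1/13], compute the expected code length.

Huffman tree construction:
Combine smallest probabilities repeatedly
Resulting codes:
  A: 01 (length 2)
  B: 10 (length 2)
  C: 11 (length 2)
  D: 00 (length 2)
Average length = Σ p(s) × length(s) = 2.0000 bits


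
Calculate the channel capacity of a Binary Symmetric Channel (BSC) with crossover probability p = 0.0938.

For BSC with error probability p:
C = 1 - H(p) where H(p) is binary entropy
H(0.0938) = -0.0938 × log₂(0.0938) - 0.9062 × log₂(0.9062)
H(p) = 0.4490
C = 1 - 0.4490 = 0.5510 bits/use


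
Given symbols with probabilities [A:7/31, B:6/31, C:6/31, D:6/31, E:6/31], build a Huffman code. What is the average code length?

Huffman tree construction:
Combine smallest probabilities repeatedly
Resulting codes:
  A: 10 (length 2)
  B: 110 (length 3)
  C: 111 (length 3)
  D: 00 (length 2)
  E: 01 (length 2)
Average length = Σ p(s) × length(s) = 2.3871 bits


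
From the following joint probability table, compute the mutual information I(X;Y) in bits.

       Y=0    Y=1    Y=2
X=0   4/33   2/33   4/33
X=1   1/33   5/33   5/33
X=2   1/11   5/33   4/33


H(X) = 1.5810, H(Y) = 1.5557, H(X,Y) = 3.0570
I(X;Y) = H(X) + H(Y) - H(X,Y) = 0.0797 bits


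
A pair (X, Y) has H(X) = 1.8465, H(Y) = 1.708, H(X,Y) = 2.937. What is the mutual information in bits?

I(X;Y) = H(X) + H(Y) - H(X,Y)
I(X;Y) = 1.8465 + 1.708 - 2.937 = 0.6175 bits


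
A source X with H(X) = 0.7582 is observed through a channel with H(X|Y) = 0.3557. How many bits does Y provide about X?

I(X;Y) = H(X) - H(X|Y)
I(X;Y) = 0.7582 - 0.3557 = 0.4025 bits


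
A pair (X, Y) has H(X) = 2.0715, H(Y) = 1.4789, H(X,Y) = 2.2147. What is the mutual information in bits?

I(X;Y) = H(X) + H(Y) - H(X,Y)
I(X;Y) = 2.0715 + 1.4789 - 2.2147 = 1.3357 bits


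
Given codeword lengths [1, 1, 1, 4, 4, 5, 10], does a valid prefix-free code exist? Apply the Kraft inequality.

Kraft inequality: Σ 2^(-l_i) ≤ 1 for prefix-free code
Calculating: 2^(-1) + 2^(-1) + 2^(-1) + 2^(-4) + 2^(-4) + 2^(-5) + 2^(-10)
= 0.5 + 0.5 + 0.5 + 0.0625 + 0.0625 + 0.03125 + 0.0009765625
= 1.6572
Since 1.6572 > 1, prefix-free code does not exist


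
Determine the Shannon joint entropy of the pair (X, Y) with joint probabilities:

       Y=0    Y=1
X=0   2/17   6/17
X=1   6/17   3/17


H(X,Y) = -Σ p(x,y) log₂ p(x,y)
  p(0,0)=2/17: -0.1176 × log₂(0.1176) = 0.3632
  p(0,1)=6/17: -0.3529 × log₂(0.3529) = 0.5303
  p(1,0)=6/17: -0.3529 × log₂(0.3529) = 0.5303
  p(1,1)=3/17: -0.1765 × log₂(0.1765) = 0.4416
H(X,Y) = 1.8654 bits


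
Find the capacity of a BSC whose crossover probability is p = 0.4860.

For BSC with error probability p:
C = 1 - H(p) where H(p) is binary entropy
H(0.4860) = -0.4860 × log₂(0.4860) - 0.5140 × log₂(0.5140)
H(p) = 0.9994
C = 1 - 0.9994 = 0.0006 bits/use


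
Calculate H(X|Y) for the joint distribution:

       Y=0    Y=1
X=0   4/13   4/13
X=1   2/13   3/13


H(X|Y) = Σ_y p(y) H(X|Y=y)
  p(Y=0) = 6/13, H(X|Y=0) = 0.9183
  p(Y=1) = 7/13, H(X|Y=1) = 0.9852
H(X|Y) = 0.4615×0.9183 + 0.5385×0.9852 = 0.9543 bits


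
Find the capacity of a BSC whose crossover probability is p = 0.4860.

For BSC with error probability p:
C = 1 - H(p) where H(p) is binary entropy
H(0.4860) = -0.4860 × log₂(0.4860) - 0.5140 × log₂(0.5140)
H(p) = 0.9994
C = 1 - 0.9994 = 0.0006 bits/use


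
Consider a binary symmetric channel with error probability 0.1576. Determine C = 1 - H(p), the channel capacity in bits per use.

For BSC with error probability p:
C = 1 - H(p) where H(p) is binary entropy
H(0.1576) = -0.1576 × log₂(0.1576) - 0.8424 × log₂(0.8424)
H(p) = 0.6285
C = 1 - 0.6285 = 0.3715 bits/use


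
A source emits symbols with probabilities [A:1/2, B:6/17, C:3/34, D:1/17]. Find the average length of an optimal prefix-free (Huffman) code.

Huffman tree construction:
Combine smallest probabilities repeatedly
Resulting codes:
  A: 0 (length 1)
  B: 11 (length 2)
  C: 101 (length 3)
  D: 100 (length 3)
Average length = Σ p(s) × length(s) = 1.6471 bits


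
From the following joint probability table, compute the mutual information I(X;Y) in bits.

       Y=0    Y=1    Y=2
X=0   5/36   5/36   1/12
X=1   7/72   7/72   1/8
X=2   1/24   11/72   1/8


H(X) = 1.5825, H(Y) = 1.5715, H(X,Y) = 3.0988
I(X;Y) = H(X) + H(Y) - H(X,Y) = 0.0552 bits


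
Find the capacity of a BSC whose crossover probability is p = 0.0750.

For BSC with error probability p:
C = 1 - H(p) where H(p) is binary entropy
H(0.0750) = -0.0750 × log₂(0.0750) - 0.9250 × log₂(0.9250)
H(p) = 0.3843
C = 1 - 0.3843 = 0.6157 bits/use


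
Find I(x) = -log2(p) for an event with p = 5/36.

Information content I(x) = -log₂(p(x))
I = -log₂(5/36) = -log₂(0.1389)
I = 2.8480 bits


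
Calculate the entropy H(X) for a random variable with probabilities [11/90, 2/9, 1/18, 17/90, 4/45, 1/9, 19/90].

H(X) = -Σ p(x) log₂ p(x)
  -11/90 × log₂(11/90) = 0.3706
  -2/9 × log₂(2/9) = 0.4822
  -1/18 × log₂(1/18) = 0.2317
  -17/90 × log₂(17/90) = 0.4542
  -4/45 × log₂(4/45) = 0.3104
  -1/9 × log₂(1/9) = 0.3522
  -19/90 × log₂(19/90) = 0.4737
H(X) = 2.6750 bits


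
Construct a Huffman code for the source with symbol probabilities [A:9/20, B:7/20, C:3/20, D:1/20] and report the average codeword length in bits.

Huffman tree construction:
Combine smallest probabilities repeatedly
Resulting codes:
  A: 0 (length 1)
  B: 11 (length 2)
  C: 101 (length 3)
  D: 100 (length 3)
Average length = Σ p(s) × length(s) = 1.7500 bits


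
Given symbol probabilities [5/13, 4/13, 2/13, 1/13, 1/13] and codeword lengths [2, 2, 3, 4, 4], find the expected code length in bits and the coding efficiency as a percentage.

Average length L = Σ p_i × l_i = 2.4615 bits
Entropy H = 2.0382 bits
Efficiency η = H/L × 100% = 82.80%


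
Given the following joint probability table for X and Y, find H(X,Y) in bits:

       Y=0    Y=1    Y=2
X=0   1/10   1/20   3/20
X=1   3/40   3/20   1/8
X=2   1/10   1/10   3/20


H(X,Y) = -Σ p(x,y) log₂ p(x,y)
  p(0,0)=1/10: -0.1000 × log₂(0.1000) = 0.3322
  p(0,1)=1/20: -0.0500 × log₂(0.0500) = 0.2161
  p(0,2)=3/20: -0.1500 × log₂(0.1500) = 0.4105
  p(1,0)=3/40: -0.0750 × log₂(0.0750) = 0.2803
  p(1,1)=3/20: -0.1500 × log₂(0.1500) = 0.4105
  p(1,2)=1/8: -0.1250 × log₂(0.1250) = 0.3750
  p(2,0)=1/10: -0.1000 × log₂(0.1000) = 0.3322
  p(2,1)=1/10: -0.1000 × log₂(0.1000) = 0.3322
  p(2,2)=3/20: -0.1500 × log₂(0.1500) = 0.4105
H(X,Y) = 3.0996 bits


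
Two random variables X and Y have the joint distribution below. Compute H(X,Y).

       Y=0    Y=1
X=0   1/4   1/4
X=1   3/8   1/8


H(X,Y) = -Σ p(x,y) log₂ p(x,y)
  p(0,0)=1/4: -0.2500 × log₂(0.2500) = 0.5000
  p(0,1)=1/4: -0.2500 × log₂(0.2500) = 0.5000
  p(1,0)=3/8: -0.3750 × log₂(0.3750) = 0.5306
  p(1,1)=1/8: -0.1250 × log₂(0.1250) = 0.3750
H(X,Y) = 1.9056 bits


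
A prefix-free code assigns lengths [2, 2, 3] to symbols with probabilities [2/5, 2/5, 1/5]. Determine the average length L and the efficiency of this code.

Average length L = Σ p_i × l_i = 2.2000 bits
Entropy H = 1.5219 bits
Efficiency η = H/L × 100% = 69.18%


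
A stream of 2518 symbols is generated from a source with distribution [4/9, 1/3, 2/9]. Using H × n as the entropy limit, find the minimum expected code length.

Entropy H = 1.5305 bits/symbol
Minimum bits = H × n = 1.5305 × 2518
= 3853.78 bits


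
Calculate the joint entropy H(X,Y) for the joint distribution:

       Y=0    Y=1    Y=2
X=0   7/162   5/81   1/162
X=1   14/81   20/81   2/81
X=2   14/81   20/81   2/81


H(X,Y) = -Σ p(x,y) log₂ p(x,y)
  p(0,0)=7/162: -0.0432 × log₂(0.0432) = 0.1958
  p(0,1)=5/81: -0.0617 × log₂(0.0617) = 0.2480
  p(0,2)=1/162: -0.0062 × log₂(0.0062) = 0.0453
  p(1,0)=14/81: -0.1728 × log₂(0.1728) = 0.4377
  p(1,1)=20/81: -0.2469 × log₂(0.2469) = 0.4983
  p(1,2)=2/81: -0.0247 × log₂(0.0247) = 0.1318
  p(2,0)=14/81: -0.1728 × log₂(0.1728) = 0.4377
  p(2,1)=20/81: -0.2469 × log₂(0.2469) = 0.4983
  p(2,2)=2/81: -0.0247 × log₂(0.0247) = 0.1318
H(X,Y) = 2.6248 bits


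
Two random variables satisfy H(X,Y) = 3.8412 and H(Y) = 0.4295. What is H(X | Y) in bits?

Chain rule: H(X,Y) = H(X|Y) + H(Y)
H(X|Y) = H(X,Y) - H(Y) = 3.8412 - 0.4295 = 3.4117 bits


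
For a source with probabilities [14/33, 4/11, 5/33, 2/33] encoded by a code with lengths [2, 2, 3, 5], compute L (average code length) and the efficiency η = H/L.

Average length L = Σ p_i × l_i = 2.3333 bits
Entropy H = 1.7131 bits
Efficiency η = H/L × 100% = 73.42%


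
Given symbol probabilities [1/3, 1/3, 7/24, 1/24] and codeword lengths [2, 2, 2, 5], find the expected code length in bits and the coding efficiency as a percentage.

Average length L = Σ p_i × l_i = 2.1250 bits
Entropy H = 1.7662 bits
Efficiency η = H/L × 100% = 83.11%


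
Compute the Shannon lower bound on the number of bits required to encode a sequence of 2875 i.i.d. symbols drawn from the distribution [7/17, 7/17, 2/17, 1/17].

Entropy H = 1.6579 bits/symbol
Minimum bits = H × n = 1.6579 × 2875
= 4766.39 bits


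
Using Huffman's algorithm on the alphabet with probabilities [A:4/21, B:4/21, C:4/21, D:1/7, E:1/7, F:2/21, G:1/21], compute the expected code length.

Huffman tree construction:
Combine smallest probabilities repeatedly
Resulting codes:
  A: 111 (length 3)
  B: 00 (length 2)
  C: 01 (length 2)
  D: 100 (length 3)
  E: 101 (length 3)
  F: 1101 (length 4)
  G: 1100 (length 4)
Average length = Σ p(s) × length(s) = 2.7619 bits


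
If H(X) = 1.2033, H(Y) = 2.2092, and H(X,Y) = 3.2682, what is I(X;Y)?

I(X;Y) = H(X) + H(Y) - H(X,Y)
I(X;Y) = 1.2033 + 2.2092 - 3.2682 = 0.1443 bits


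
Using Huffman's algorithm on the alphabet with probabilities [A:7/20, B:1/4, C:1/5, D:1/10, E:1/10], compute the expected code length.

Huffman tree construction:
Combine smallest probabilities repeatedly
Resulting codes:
  A: 11 (length 2)
  B: 10 (length 2)
  C: 00 (length 2)
  D: 010 (length 3)
  E: 011 (length 3)
Average length = Σ p(s) × length(s) = 2.2000 bits


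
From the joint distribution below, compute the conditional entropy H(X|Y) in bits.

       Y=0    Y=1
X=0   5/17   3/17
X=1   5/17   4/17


H(X|Y) = Σ_y p(y) H(X|Y=y)
  p(Y=0) = 10/17, H(X|Y=0) = 1.0000
  p(Y=1) = 7/17, H(X|Y=1) = 0.9852
H(X|Y) = 0.5882×1.0000 + 0.4118×0.9852 = 0.9939 bits


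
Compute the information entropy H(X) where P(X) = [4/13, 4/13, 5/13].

H(X) = -Σ p(x) log₂ p(x)
  -4/13 × log₂(4/13) = 0.5232
  -4/13 × log₂(4/13) = 0.5232
  -5/13 × log₂(5/13) = 0.5302
H(X) = 1.5766 bits


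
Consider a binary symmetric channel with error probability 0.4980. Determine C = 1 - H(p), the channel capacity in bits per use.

For BSC with error probability p:
C = 1 - H(p) where H(p) is binary entropy
H(0.4980) = -0.4980 × log₂(0.4980) - 0.5020 × log₂(0.5020)
H(p) = 1.0000
C = 1 - 1.0000 = 0.0000 bits/use


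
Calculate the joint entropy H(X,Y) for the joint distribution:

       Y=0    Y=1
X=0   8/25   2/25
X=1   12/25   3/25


H(X,Y) = -Σ p(x,y) log₂ p(x,y)
  p(0,0)=8/25: -0.3200 × log₂(0.3200) = 0.5260
  p(0,1)=2/25: -0.0800 × log₂(0.0800) = 0.2915
  p(1,0)=12/25: -0.4800 × log₂(0.4800) = 0.5083
  p(1,1)=3/25: -0.1200 × log₂(0.1200) = 0.3671
H(X,Y) = 1.6929 bits


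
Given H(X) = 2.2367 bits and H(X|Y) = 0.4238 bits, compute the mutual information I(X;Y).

I(X;Y) = H(X) - H(X|Y)
I(X;Y) = 2.2367 - 0.4238 = 1.8129 bits


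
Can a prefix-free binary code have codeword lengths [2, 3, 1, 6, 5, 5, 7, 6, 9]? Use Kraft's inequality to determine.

Kraft inequality: Σ 2^(-l_i) ≤ 1 for prefix-free code
Calculating: 2^(-2) + 2^(-3) + 2^(-1) + 2^(-6) + 2^(-5) + 2^(-5) + 2^(-7) + 2^(-6) + 2^(-9)
= 0.25 + 0.125 + 0.5 + 0.015625 + 0.03125 + 0.03125 + 0.0078125 + 0.015625 + 0.001953125
= 0.9785
Since 0.9785 ≤ 1, prefix-free code exists


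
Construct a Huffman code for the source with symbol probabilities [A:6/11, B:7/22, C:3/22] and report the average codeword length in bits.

Huffman tree construction:
Combine smallest probabilities repeatedly
Resulting codes:
  A: 1 (length 1)
  B: 01 (length 2)
  C: 00 (length 2)
Average length = Σ p(s) × length(s) = 1.4545 bits


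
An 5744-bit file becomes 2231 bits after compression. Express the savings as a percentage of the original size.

Space savings = (1 - Compressed/Original) × 100%
= (1 - 2231/5744) × 100%
= 61.16%


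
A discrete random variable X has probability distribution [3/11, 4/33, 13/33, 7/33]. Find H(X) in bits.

H(X) = -Σ p(x) log₂ p(x)
  -3/11 × log₂(3/11) = 0.5112
  -4/33 × log₂(4/33) = 0.3690
  -13/33 × log₂(13/33) = 0.5294
  -7/33 × log₂(7/33) = 0.4745
H(X) = 1.8842 bits


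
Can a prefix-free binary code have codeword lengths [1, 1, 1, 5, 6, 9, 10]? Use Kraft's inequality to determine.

Kraft inequality: Σ 2^(-l_i) ≤ 1 for prefix-free code
Calculating: 2^(-1) + 2^(-1) + 2^(-1) + 2^(-5) + 2^(-6) + 2^(-9) + 2^(-10)
= 0.5 + 0.5 + 0.5 + 0.03125 + 0.015625 + 0.001953125 + 0.0009765625
= 1.5498
Since 1.5498 > 1, prefix-free code does not exist


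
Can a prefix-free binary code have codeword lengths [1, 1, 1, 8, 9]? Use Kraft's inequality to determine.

Kraft inequality: Σ 2^(-l_i) ≤ 1 for prefix-free code
Calculating: 2^(-1) + 2^(-1) + 2^(-1) + 2^(-8) + 2^(-9)
= 0.5 + 0.5 + 0.5 + 0.00390625 + 0.001953125
= 1.5059
Since 1.5059 > 1, prefix-free code does not exist


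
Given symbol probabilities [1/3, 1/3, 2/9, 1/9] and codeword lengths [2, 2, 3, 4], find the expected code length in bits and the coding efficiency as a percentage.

Average length L = Σ p_i × l_i = 2.4444 bits
Entropy H = 1.8911 bits
Efficiency η = H/L × 100% = 77.36%


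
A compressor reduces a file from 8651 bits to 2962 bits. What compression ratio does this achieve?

Compression ratio = Original / Compressed
= 8651 / 2962 = 2.92:1


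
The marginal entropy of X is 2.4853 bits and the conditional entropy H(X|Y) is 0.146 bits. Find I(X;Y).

I(X;Y) = H(X) - H(X|Y)
I(X;Y) = 2.4853 - 0.146 = 2.3393 bits


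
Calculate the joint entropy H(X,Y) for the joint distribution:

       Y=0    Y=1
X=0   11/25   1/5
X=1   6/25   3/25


H(X,Y) = -Σ p(x,y) log₂ p(x,y)
  p(0,0)=11/25: -0.4400 × log₂(0.4400) = 0.5211
  p(0,1)=1/5: -0.2000 × log₂(0.2000) = 0.4644
  p(1,0)=6/25: -0.2400 × log₂(0.2400) = 0.4941
  p(1,1)=3/25: -0.1200 × log₂(0.1200) = 0.3671
H(X,Y) = 1.8467 bits


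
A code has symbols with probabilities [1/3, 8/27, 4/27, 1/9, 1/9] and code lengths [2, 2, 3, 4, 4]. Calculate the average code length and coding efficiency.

Average length L = Σ p_i × l_i = 2.5926 bits
Entropy H = 2.1608 bits
Efficiency η = H/L × 100% = 83.35%


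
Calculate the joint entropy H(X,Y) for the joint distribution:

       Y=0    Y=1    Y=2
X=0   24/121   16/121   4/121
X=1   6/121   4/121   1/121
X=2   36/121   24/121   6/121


H(X,Y) = -Σ p(x,y) log₂ p(x,y)
  p(0,0)=24/121: -0.1983 × log₂(0.1983) = 0.4629
  p(0,1)=16/121: -0.1322 × log₂(0.1322) = 0.3860
  p(0,2)=4/121: -0.0331 × log₂(0.0331) = 0.1626
  p(1,0)=6/121: -0.0496 × log₂(0.0496) = 0.2149
  p(1,1)=4/121: -0.0331 × log₂(0.0331) = 0.1626
  p(1,2)=1/121: -0.0083 × log₂(0.0083) = 0.0572
  p(2,0)=36/121: -0.2975 × log₂(0.2975) = 0.5203
  p(2,1)=24/121: -0.1983 × log₂(0.1983) = 0.4629
  p(2,2)=6/121: -0.0496 × log₂(0.0496) = 0.2149
H(X,Y) = 2.6444 bits


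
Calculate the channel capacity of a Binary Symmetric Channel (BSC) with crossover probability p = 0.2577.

For BSC with error probability p:
C = 1 - H(p) where H(p) is binary entropy
H(0.2577) = -0.2577 × log₂(0.2577) - 0.7423 × log₂(0.7423)
H(p) = 0.8233
C = 1 - 0.8233 = 0.1767 bits/use


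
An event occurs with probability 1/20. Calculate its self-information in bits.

Information content I(x) = -log₂(p(x))
I = -log₂(1/20) = -log₂(0.0500)
I = 4.3219 bits


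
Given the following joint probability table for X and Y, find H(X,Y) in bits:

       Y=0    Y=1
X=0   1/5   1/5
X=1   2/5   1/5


H(X,Y) = -Σ p(x,y) log₂ p(x,y)
  p(0,0)=1/5: -0.2000 × log₂(0.2000) = 0.4644
  p(0,1)=1/5: -0.2000 × log₂(0.2000) = 0.4644
  p(1,0)=2/5: -0.4000 × log₂(0.4000) = 0.5288
  p(1,1)=1/5: -0.2000 × log₂(0.2000) = 0.4644
H(X,Y) = 1.9219 bits


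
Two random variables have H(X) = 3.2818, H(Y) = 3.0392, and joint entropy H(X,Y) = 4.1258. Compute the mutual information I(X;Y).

I(X;Y) = H(X) + H(Y) - H(X,Y)
I(X;Y) = 3.2818 + 3.0392 - 4.1258 = 2.1952 bits


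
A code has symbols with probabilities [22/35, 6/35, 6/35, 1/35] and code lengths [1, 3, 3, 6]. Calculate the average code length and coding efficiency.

Average length L = Σ p_i × l_i = 1.8286 bits
Entropy H = 1.4399 bits
Efficiency η = H/L × 100% = 78.75%


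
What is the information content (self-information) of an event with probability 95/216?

Information content I(x) = -log₂(p(x))
I = -log₂(95/216) = -log₂(0.4398)
I = 1.1850 bits


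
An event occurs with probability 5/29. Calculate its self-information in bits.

Information content I(x) = -log₂(p(x))
I = -log₂(5/29) = -log₂(0.1724)
I = 2.5361 bits


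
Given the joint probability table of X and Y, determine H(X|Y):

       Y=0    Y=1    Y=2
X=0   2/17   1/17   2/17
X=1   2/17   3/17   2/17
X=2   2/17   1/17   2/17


H(X|Y) = Σ_y p(y) H(X|Y=y)
  p(Y=0) = 6/17, H(X|Y=0) = 1.5850
  p(Y=1) = 5/17, H(X|Y=1) = 1.3710
  p(Y=2) = 6/17, H(X|Y=2) = 1.5850
H(X|Y) = 0.3529×1.5850 + 0.2941×1.3710 + 0.3529×1.5850 = 1.5220 bits


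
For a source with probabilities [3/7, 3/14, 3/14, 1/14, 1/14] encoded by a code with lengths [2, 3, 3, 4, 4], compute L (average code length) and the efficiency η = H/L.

Average length L = Σ p_i × l_i = 2.7143 bits
Entropy H = 2.0202 bits
Efficiency η = H/L × 100% = 74.43%


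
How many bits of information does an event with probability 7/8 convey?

Information content I(x) = -log₂(p(x))
I = -log₂(7/8) = -log₂(0.8750)
I = 0.1926 bits


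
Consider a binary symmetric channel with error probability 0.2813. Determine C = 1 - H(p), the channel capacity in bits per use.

For BSC with error probability p:
C = 1 - H(p) where H(p) is binary entropy
H(0.2813) = -0.2813 × log₂(0.2813) - 0.7187 × log₂(0.7187)
H(p) = 0.8572
C = 1 - 0.8572 = 0.1428 bits/use


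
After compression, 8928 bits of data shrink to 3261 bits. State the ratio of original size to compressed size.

Compression ratio = Original / Compressed
= 8928 / 3261 = 2.74:1


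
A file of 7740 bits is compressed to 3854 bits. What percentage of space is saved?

Space savings = (1 - Compressed/Original) × 100%
= (1 - 3854/7740) × 100%
= 50.21%


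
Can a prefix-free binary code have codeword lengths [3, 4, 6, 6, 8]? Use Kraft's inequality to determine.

Kraft inequality: Σ 2^(-l_i) ≤ 1 for prefix-free code
Calculating: 2^(-3) + 2^(-4) + 2^(-6) + 2^(-6) + 2^(-8)
= 0.125 + 0.0625 + 0.015625 + 0.015625 + 0.00390625
= 0.2227
Since 0.2227 ≤ 1, prefix-free code exists


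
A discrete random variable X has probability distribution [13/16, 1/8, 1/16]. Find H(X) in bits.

H(X) = -Σ p(x) log₂ p(x)
  -13/16 × log₂(13/16) = 0.2434
  -1/8 × log₂(1/8) = 0.3750
  -1/16 × log₂(1/16) = 0.2500
H(X) = 0.8684 bits


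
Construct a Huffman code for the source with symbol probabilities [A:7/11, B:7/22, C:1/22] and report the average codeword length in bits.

Huffman tree construction:
Combine smallest probabilities repeatedly
Resulting codes:
  A: 1 (length 1)
  B: 01 (length 2)
  C: 00 (length 2)
Average length = Σ p(s) × length(s) = 1.3636 bits


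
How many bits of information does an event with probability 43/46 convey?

Information content I(x) = -log₂(p(x))
I = -log₂(43/46) = -log₂(0.9348)
I = 0.0973 bits


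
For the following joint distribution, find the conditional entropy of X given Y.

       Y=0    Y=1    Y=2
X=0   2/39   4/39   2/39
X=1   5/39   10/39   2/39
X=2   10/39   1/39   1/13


H(X|Y) = Σ_y p(y) H(X|Y=y)
  p(Y=0) = 17/39, H(X|Y=0) = 1.3328
  p(Y=1) = 5/13, H(X|Y=1) = 1.1589
  p(Y=2) = 7/39, H(X|Y=2) = 1.5567
H(X|Y) = 0.4359×1.3328 + 0.3846×1.1589 + 0.1795×1.5567 = 1.3061 bits


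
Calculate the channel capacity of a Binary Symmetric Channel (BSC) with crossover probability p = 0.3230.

For BSC with error probability p:
C = 1 - H(p) where H(p) is binary entropy
H(0.3230) = -0.3230 × log₂(0.3230) - 0.6770 × log₂(0.6770)
H(p) = 0.9076
C = 1 - 0.9076 = 0.0924 bits/use


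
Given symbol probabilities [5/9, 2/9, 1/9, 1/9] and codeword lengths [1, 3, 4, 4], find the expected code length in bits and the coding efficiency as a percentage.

Average length L = Σ p_i × l_i = 2.1111 bits
Entropy H = 1.6577 bits
Efficiency η = H/L × 100% = 78.52%


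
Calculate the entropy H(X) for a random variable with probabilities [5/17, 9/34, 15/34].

H(X) = -Σ p(x) log₂ p(x)
  -5/17 × log₂(5/17) = 0.5193
  -9/34 × log₂(9/34) = 0.5076
  -15/34 × log₂(15/34) = 0.5208
H(X) = 1.5477 bits


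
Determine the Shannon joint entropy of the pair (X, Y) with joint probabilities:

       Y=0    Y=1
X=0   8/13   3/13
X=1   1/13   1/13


H(X,Y) = -Σ p(x,y) log₂ p(x,y)
  p(0,0)=8/13: -0.6154 × log₂(0.6154) = 0.4310
  p(0,1)=3/13: -0.2308 × log₂(0.2308) = 0.4882
  p(1,0)=1/13: -0.0769 × log₂(0.0769) = 0.2846
  p(1,1)=1/13: -0.0769 × log₂(0.0769) = 0.2846
H(X,Y) = 1.4885 bits


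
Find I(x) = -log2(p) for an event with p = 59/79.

Information content I(x) = -log₂(p(x))
I = -log₂(59/79) = -log₂(0.7468)
I = 0.4211 bits


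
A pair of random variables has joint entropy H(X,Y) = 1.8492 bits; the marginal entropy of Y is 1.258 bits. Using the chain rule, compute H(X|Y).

Chain rule: H(X,Y) = H(X|Y) + H(Y)
H(X|Y) = H(X,Y) - H(Y) = 1.8492 - 1.258 = 0.5912 bits


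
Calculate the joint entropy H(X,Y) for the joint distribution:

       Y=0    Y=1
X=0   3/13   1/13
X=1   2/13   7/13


H(X,Y) = -Σ p(x,y) log₂ p(x,y)
  p(0,0)=3/13: -0.2308 × log₂(0.2308) = 0.4882
  p(0,1)=1/13: -0.0769 × log₂(0.0769) = 0.2846
  p(1,0)=2/13: -0.1538 × log₂(0.1538) = 0.4155
  p(1,1)=7/13: -0.5385 × log₂(0.5385) = 0.4809
H(X,Y) = 1.6692 bits


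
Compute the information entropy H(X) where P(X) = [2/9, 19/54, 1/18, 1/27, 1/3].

H(X) = -Σ p(x) log₂ p(x)
  -2/9 × log₂(2/9) = 0.4822
  -19/54 × log₂(19/54) = 0.5302
  -1/18 × log₂(1/18) = 0.2317
  -1/27 × log₂(1/27) = 0.1761
  -1/3 × log₂(1/3) = 0.5283
H(X) = 1.9485 bits


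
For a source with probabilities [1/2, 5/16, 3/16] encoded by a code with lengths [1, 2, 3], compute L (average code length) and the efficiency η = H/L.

Average length L = Σ p_i × l_i = 1.6875 bits
Entropy H = 1.4772 bits
Efficiency η = H/L × 100% = 87.54%


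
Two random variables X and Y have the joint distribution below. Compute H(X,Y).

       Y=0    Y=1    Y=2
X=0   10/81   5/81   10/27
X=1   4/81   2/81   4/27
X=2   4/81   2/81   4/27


H(X,Y) = -Σ p(x,y) log₂ p(x,y)
  p(0,0)=10/81: -0.1235 × log₂(0.1235) = 0.3726
  p(0,1)=5/81: -0.0617 × log₂(0.0617) = 0.2480
  p(0,2)=10/27: -0.3704 × log₂(0.3704) = 0.5307
  p(1,0)=4/81: -0.0494 × log₂(0.0494) = 0.2143
  p(1,1)=2/81: -0.0247 × log₂(0.0247) = 0.1318
  p(1,2)=4/27: -0.1481 × log₂(0.1481) = 0.4081
  p(2,0)=4/81: -0.0494 × log₂(0.0494) = 0.2143
  p(2,1)=2/81: -0.0247 × log₂(0.0247) = 0.1318
  p(2,2)=4/27: -0.1481 × log₂(0.1481) = 0.4081
H(X,Y) = 2.6599 bits


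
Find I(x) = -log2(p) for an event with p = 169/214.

Information content I(x) = -log₂(p(x))
I = -log₂(169/214) = -log₂(0.7897)
I = 0.3406 bits


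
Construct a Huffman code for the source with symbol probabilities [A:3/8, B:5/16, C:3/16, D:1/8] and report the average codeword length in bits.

Huffman tree construction:
Combine smallest probabilities repeatedly
Resulting codes:
  A: 0 (length 1)
  B: 10 (length 2)
  C: 111 (length 3)
  D: 110 (length 3)
Average length = Σ p(s) × length(s) = 1.9375 bits


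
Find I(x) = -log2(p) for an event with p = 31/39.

Information content I(x) = -log₂(p(x))
I = -log₂(31/39) = -log₂(0.7949)
I = 0.3312 bits


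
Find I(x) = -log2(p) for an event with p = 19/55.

Information content I(x) = -log₂(p(x))
I = -log₂(19/55) = -log₂(0.3455)
I = 1.5334 bits


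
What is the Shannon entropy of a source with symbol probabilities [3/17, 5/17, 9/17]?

H(X) = -Σ p(x) log₂ p(x)
  -3/17 × log₂(3/17) = 0.4416
  -5/17 × log₂(5/17) = 0.5193
  -9/17 × log₂(9/17) = 0.4858
H(X) = 1.4466 bits


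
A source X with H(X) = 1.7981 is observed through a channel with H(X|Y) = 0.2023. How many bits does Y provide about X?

I(X;Y) = H(X) - H(X|Y)
I(X;Y) = 1.7981 - 0.2023 = 1.5958 bits


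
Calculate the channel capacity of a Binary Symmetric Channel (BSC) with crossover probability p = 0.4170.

For BSC with error probability p:
C = 1 - H(p) where H(p) is binary entropy
H(0.4170) = -0.4170 × log₂(0.4170) - 0.5830 × log₂(0.5830)
H(p) = 0.9800
C = 1 - 0.9800 = 0.0200 bits/use


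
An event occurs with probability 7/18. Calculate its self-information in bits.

Information content I(x) = -log₂(p(x))
I = -log₂(7/18) = -log₂(0.3889)
I = 1.3626 bits


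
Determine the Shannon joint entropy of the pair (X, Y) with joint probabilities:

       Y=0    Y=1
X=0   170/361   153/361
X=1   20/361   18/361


H(X,Y) = -Σ p(x,y) log₂ p(x,y)
  p(0,0)=170/361: -0.4709 × log₂(0.4709) = 0.5116
  p(0,1)=153/361: -0.4238 × log₂(0.4238) = 0.5249
  p(1,0)=20/361: -0.0554 × log₂(0.0554) = 0.2312
  p(1,1)=18/361: -0.0499 × log₂(0.0499) = 0.2157
H(X,Y) = 1.4835 bits


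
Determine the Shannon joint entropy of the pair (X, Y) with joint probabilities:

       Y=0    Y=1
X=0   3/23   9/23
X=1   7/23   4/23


H(X,Y) = -Σ p(x,y) log₂ p(x,y)
  p(0,0)=3/23: -0.1304 × log₂(0.1304) = 0.3833
  p(0,1)=9/23: -0.3913 × log₂(0.3913) = 0.5297
  p(1,0)=7/23: -0.3043 × log₂(0.3043) = 0.5223
  p(1,1)=4/23: -0.1739 × log₂(0.1739) = 0.4389
H(X,Y) = 1.8742 bits


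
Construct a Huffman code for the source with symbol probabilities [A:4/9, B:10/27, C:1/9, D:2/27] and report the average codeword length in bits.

Huffman tree construction:
Combine smallest probabilities repeatedly
Resulting codes:
  A: 0 (length 1)
  B: 11 (length 2)
  C: 101 (length 3)
  D: 100 (length 3)
Average length = Σ p(s) × length(s) = 1.7407 bits


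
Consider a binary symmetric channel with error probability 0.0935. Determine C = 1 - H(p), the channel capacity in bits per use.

For BSC with error probability p:
C = 1 - H(p) where H(p) is binary entropy
H(0.0935) = -0.0935 × log₂(0.0935) - 0.9065 × log₂(0.9065)
H(p) = 0.4480
C = 1 - 0.4480 = 0.5520 bits/use


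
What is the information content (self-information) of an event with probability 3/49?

Information content I(x) = -log₂(p(x))
I = -log₂(3/49) = -log₂(0.0612)
I = 4.0297 bits


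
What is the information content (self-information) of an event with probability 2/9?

Information content I(x) = -log₂(p(x))
I = -log₂(2/9) = -log₂(0.2222)
I = 2.1699 bits


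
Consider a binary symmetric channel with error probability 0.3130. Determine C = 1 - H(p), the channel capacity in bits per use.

For BSC with error probability p:
C = 1 - H(p) where H(p) is binary entropy
H(0.3130) = -0.3130 × log₂(0.3130) - 0.6870 × log₂(0.6870)
H(p) = 0.8966
C = 1 - 0.8966 = 0.1034 bits/use


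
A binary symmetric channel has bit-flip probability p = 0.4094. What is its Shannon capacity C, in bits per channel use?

For BSC with error probability p:
C = 1 - H(p) where H(p) is binary entropy
H(0.4094) = -0.4094 × log₂(0.4094) - 0.5906 × log₂(0.5906)
H(p) = 0.9762
C = 1 - 0.9762 = 0.0238 bits/use


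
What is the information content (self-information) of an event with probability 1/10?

Information content I(x) = -log₂(p(x))
I = -log₂(1/10) = -log₂(0.1000)
I = 3.3219 bits


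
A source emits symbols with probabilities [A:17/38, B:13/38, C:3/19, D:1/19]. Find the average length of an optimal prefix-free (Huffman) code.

Huffman tree construction:
Combine smallest probabilities repeatedly
Resulting codes:
  A: 0 (length 1)
  B: 11 (length 2)
  C: 101 (length 3)
  D: 100 (length 3)
Average length = Σ p(s) × length(s) = 1.7632 bits


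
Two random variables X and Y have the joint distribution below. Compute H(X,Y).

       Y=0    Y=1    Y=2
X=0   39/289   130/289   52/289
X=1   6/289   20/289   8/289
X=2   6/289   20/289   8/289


H(X,Y) = -Σ p(x,y) log₂ p(x,y)
  p(0,0)=39/289: -0.1349 × log₂(0.1349) = 0.3899
  p(0,1)=130/289: -0.4498 × log₂(0.4498) = 0.5185
  p(0,2)=52/289: -0.1799 × log₂(0.1799) = 0.4452
  p(1,0)=6/289: -0.0208 × log₂(0.0208) = 0.1161
  p(1,1)=20/289: -0.0692 × log₂(0.0692) = 0.2666
  p(1,2)=8/289: -0.0277 × log₂(0.0277) = 0.1433
  p(2,0)=6/289: -0.0208 × log₂(0.0208) = 0.1161
  p(2,1)=20/289: -0.0692 × log₂(0.0692) = 0.2666
  p(2,2)=8/289: -0.0277 × log₂(0.0277) = 0.1433
H(X,Y) = 2.4055 bits


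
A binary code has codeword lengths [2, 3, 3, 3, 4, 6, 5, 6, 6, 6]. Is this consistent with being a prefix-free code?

Kraft inequality: Σ 2^(-l_i) ≤ 1 for prefix-free code
Calculating: 2^(-2) + 2^(-3) + 2^(-3) + 2^(-3) + 2^(-4) + 2^(-6) + 2^(-5) + 2^(-6) + 2^(-6) + 2^(-6)
= 0.25 + 0.125 + 0.125 + 0.125 + 0.0625 + 0.015625 + 0.03125 + 0.015625 + 0.015625 + 0.015625
= 0.7812
Since 0.7812 ≤ 1, prefix-free code exists


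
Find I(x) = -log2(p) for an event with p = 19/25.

Information content I(x) = -log₂(p(x))
I = -log₂(19/25) = -log₂(0.7600)
I = 0.3959 bits


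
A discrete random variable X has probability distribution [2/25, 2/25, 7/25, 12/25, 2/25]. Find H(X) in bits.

H(X) = -Σ p(x) log₂ p(x)
  -2/25 × log₂(2/25) = 0.2915
  -2/25 × log₂(2/25) = 0.2915
  -7/25 × log₂(7/25) = 0.5142
  -12/25 × log₂(12/25) = 0.5083
  -2/25 × log₂(2/25) = 0.2915
H(X) = 1.8970 bits


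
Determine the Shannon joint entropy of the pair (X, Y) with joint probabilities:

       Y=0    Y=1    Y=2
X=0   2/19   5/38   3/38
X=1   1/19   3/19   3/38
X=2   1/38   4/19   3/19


H(X,Y) = -Σ p(x,y) log₂ p(x,y)
  p(0,0)=2/19: -0.1053 × log₂(0.1053) = 0.3419
  p(0,1)=5/38: -0.1316 × log₂(0.1316) = 0.3850
  p(0,2)=3/38: -0.0789 × log₂(0.0789) = 0.2892
  p(1,0)=1/19: -0.0526 × log₂(0.0526) = 0.2236
  p(1,1)=3/19: -0.1579 × log₂(0.1579) = 0.4205
  p(1,2)=3/38: -0.0789 × log₂(0.0789) = 0.2892
  p(2,0)=1/38: -0.0263 × log₂(0.0263) = 0.1381
  p(2,1)=4/19: -0.2105 × log₂(0.2105) = 0.4732
  p(2,2)=3/19: -0.1579 × log₂(0.1579) = 0.4205
H(X,Y) = 2.9811 bits


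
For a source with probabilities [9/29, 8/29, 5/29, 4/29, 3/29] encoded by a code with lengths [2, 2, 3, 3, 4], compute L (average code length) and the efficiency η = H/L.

Average length L = Σ p_i × l_i = 2.5172 bits
Entropy H = 2.2065 bits
Efficiency η = H/L × 100% = 87.65%


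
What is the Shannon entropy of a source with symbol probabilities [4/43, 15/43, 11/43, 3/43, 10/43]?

H(X) = -Σ p(x) log₂ p(x)
  -4/43 × log₂(4/43) = 0.3187
  -15/43 × log₂(15/43) = 0.5300
  -11/43 × log₂(11/43) = 0.5031
  -3/43 × log₂(3/43) = 0.2680
  -10/43 × log₂(10/43) = 0.4894
H(X) = 2.1093 bits


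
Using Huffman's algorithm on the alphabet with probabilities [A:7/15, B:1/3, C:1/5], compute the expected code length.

Huffman tree construction:
Combine smallest probabilities repeatedly
Resulting codes:
  A: 0 (length 1)
  B: 11 (length 2)
  C: 10 (length 2)
Average length = Σ p(s) × length(s) = 1.5333 bits


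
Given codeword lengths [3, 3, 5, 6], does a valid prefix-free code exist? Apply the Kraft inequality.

Kraft inequality: Σ 2^(-l_i) ≤ 1 for prefix-free code
Calculating: 2^(-3) + 2^(-3) + 2^(-5) + 2^(-6)
= 0.125 + 0.125 + 0.03125 + 0.015625
= 0.2969
Since 0.2969 ≤ 1, prefix-free code exists


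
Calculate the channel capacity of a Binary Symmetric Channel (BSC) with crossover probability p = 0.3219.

For BSC with error probability p:
C = 1 - H(p) where H(p) is binary entropy
H(0.3219) = -0.3219 × log₂(0.3219) - 0.6781 × log₂(0.6781)
H(p) = 0.9064
C = 1 - 0.9064 = 0.0936 bits/use


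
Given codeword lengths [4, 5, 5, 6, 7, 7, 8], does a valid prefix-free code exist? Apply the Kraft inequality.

Kraft inequality: Σ 2^(-l_i) ≤ 1 for prefix-free code
Calculating: 2^(-4) + 2^(-5) + 2^(-5) + 2^(-6) + 2^(-7) + 2^(-7) + 2^(-8)
= 0.0625 + 0.03125 + 0.03125 + 0.015625 + 0.0078125 + 0.0078125 + 0.00390625
= 0.1602
Since 0.1602 ≤ 1, prefix-free code exists


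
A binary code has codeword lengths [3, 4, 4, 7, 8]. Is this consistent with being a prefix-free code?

Kraft inequality: Σ 2^(-l_i) ≤ 1 for prefix-free code
Calculating: 2^(-3) + 2^(-4) + 2^(-4) + 2^(-7) + 2^(-8)
= 0.125 + 0.0625 + 0.0625 + 0.0078125 + 0.00390625
= 0.2617
Since 0.2617 ≤ 1, prefix-free code exists


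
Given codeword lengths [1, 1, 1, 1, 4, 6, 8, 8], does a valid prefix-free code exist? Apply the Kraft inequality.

Kraft inequality: Σ 2^(-l_i) ≤ 1 for prefix-free code
Calculating: 2^(-1) + 2^(-1) + 2^(-1) + 2^(-1) + 2^(-4) + 2^(-6) + 2^(-8) + 2^(-8)
= 0.5 + 0.5 + 0.5 + 0.5 + 0.0625 + 0.015625 + 0.00390625 + 0.00390625
= 2.0859
Since 2.0859 > 1, prefix-free code does not exist


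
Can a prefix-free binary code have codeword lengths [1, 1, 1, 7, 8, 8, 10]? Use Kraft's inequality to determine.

Kraft inequality: Σ 2^(-l_i) ≤ 1 for prefix-free code
Calculating: 2^(-1) + 2^(-1) + 2^(-1) + 2^(-7) + 2^(-8) + 2^(-8) + 2^(-10)
= 0.5 + 0.5 + 0.5 + 0.0078125 + 0.00390625 + 0.00390625 + 0.0009765625
= 1.5166
Since 1.5166 > 1, prefix-free code does not exist


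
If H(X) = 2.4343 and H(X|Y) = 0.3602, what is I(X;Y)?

I(X;Y) = H(X) - H(X|Y)
I(X;Y) = 2.4343 - 0.3602 = 2.0741 bits


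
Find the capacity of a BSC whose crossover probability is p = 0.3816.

For BSC with error probability p:
C = 1 - H(p) where H(p) is binary entropy
H(0.3816) = -0.3816 × log₂(0.3816) - 0.6184 × log₂(0.6184)
H(p) = 0.9592
C = 1 - 0.9592 = 0.0408 bits/use


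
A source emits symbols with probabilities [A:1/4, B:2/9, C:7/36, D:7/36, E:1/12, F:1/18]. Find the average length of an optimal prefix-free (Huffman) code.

Huffman tree construction:
Combine smallest probabilities repeatedly
Resulting codes:
  A: 10 (length 2)
  B: 01 (length 2)
  C: 111 (length 3)
  D: 00 (length 2)
  E: 1101 (length 4)
  F: 1100 (length 4)
Average length = Σ p(s) × length(s) = 2.4722 bits


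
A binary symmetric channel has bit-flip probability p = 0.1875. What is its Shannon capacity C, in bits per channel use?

For BSC with error probability p:
C = 1 - H(p) where H(p) is binary entropy
H(0.1875) = -0.1875 × log₂(0.1875) - 0.8125 × log₂(0.8125)
H(p) = 0.6962
C = 1 - 0.6962 = 0.3038 bits/use


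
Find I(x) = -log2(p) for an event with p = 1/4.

Information content I(x) = -log₂(p(x))
I = -log₂(1/4) = -log₂(0.2500)
I = 2.0000 bits


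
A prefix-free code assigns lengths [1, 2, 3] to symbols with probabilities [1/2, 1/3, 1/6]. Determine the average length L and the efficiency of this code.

Average length L = Σ p_i × l_i = 1.6667 bits
Entropy H = 1.4591 bits
Efficiency η = H/L × 100% = 87.55%


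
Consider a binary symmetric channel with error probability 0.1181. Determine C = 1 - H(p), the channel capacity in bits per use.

For BSC with error probability p:
C = 1 - H(p) where H(p) is binary entropy
H(0.1181) = -0.1181 × log₂(0.1181) - 0.8819 × log₂(0.8819)
H(p) = 0.5239
C = 1 - 0.5239 = 0.4761 bits/use


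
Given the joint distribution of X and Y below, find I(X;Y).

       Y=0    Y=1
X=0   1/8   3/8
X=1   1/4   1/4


H(X) = 1.0000, H(Y) = 0.9544, H(X,Y) = 1.9056
I(X;Y) = H(X) + H(Y) - H(X,Y) = 0.0488 bits
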